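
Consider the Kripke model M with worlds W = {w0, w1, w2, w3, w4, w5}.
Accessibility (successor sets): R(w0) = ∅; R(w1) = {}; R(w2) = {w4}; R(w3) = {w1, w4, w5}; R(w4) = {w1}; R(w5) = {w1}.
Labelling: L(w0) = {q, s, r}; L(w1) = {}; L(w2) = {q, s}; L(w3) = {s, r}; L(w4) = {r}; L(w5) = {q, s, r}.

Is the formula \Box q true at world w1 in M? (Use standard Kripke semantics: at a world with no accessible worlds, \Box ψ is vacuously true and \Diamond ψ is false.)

At w1: no accessible worlds, so \Box q holds vacuously.

Yes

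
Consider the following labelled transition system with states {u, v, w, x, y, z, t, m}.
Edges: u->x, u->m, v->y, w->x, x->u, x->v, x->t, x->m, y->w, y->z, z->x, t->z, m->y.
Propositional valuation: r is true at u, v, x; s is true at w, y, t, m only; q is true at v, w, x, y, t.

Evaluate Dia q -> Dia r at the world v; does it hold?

Recall that Dia ψ holds at a world iff ψ holds at some accessible world.
At v: Dia q is true, Dia r is false, so Dia q -> Dia r is false.
  At v: Dia q requires q at some successor in {y}.
    q holds at y, so Dia q is true at v.
  At v: Dia r requires r at some successor in {y}.
    At y: r is false.
  So Dia r is false at v.

No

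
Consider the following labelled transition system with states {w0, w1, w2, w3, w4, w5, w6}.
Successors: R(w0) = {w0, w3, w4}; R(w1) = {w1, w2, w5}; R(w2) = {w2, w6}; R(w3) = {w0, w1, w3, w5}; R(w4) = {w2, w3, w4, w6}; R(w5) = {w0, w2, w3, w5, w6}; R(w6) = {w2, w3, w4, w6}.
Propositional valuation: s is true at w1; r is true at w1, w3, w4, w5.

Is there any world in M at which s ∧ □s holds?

Let φ = s ∧ □s. Evaluate φ at each world:
  w0 (successors {w0, w3, w4}): φ is false.
  w1 (successors {w1, w2, w5}): φ is false.
  w2 (successors {w2, w6}): φ is false.
  w3 (successors {w0, w1, w3, w5}): φ is false.
  w4 (successors {w2, w3, w4, w6}): φ is false.
  w5 (successors {w0, w2, w3, w5, w6}): φ is false.
  w6 (successors {w2, w3, w4, w6}): φ is false.
For instance, at w2:
  At w2: s is false, □s is false, so s ∧ □s is false.
    At w2: □s requires s at every successor {w2, w6}.
      s fails at w2, so □s is false at w2.

No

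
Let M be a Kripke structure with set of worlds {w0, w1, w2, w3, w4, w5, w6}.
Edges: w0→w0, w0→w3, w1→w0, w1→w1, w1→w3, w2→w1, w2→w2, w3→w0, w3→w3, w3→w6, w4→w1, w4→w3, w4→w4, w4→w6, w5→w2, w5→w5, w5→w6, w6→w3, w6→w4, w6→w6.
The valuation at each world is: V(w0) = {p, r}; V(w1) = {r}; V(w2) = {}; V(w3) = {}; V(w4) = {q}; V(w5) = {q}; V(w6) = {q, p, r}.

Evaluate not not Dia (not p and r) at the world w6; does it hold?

No

At w6: not Dia (not p and r) is true, so not not Dia (not p and r) is false.
  At w6: Dia (not p and r) is false, so not Dia (not p and r) is true.
    At w6: Dia (not p and r) requires not p and r at some successor in {w3, w4, w6}.
      At w3: not p and r is false.
      At w4: not p and r is false.
      At w6: not p and r is false.
    So Dia (not p and r) is false at w6.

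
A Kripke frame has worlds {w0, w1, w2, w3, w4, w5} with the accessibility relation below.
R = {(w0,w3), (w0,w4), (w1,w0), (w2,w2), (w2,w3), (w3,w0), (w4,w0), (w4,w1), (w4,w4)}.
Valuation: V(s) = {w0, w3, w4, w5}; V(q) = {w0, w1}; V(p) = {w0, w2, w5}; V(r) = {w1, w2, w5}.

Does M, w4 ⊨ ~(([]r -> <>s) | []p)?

At w4: ([]r -> <>s) | []p is true, so ~(([]r -> <>s) | []p) is false.
  At w4: []r -> <>s is true, []p is false, so ([]r -> <>s) | []p is true.
    At w4: []r is false, <>s is true, so []r -> <>s is true.
      At w4: []r requires r at every successor {w0, w1, w4}.
        r fails at w0, so []r is false at w4.
      At w4: <>s requires s at some successor in {w0, w1, w4}.
        s holds at w0, so <>s is true at w4.
    At w4: []p requires p at every successor {w0, w1, w4}.
      p fails at w1, so []p is false at w4.

No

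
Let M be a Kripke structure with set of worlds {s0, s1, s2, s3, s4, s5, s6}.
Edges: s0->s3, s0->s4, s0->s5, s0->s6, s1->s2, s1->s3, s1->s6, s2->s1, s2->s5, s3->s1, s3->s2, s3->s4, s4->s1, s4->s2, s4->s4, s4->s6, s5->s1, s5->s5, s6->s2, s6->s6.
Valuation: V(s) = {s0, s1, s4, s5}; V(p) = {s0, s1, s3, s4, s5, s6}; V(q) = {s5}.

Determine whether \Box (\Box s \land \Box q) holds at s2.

At s2: \Box (\Box s \land \Box q) requires \Box s \land \Box q at every successor {s1, s5}.
  \Box s \land \Box q fails at s1, so \Box (\Box s \land \Box q) is false at s2.
    At s1: \Box s is false, \Box q is false, so \Box s \land \Box q is false.
      At s1: \Box s requires s at every successor {s2, s3, s6}.
        s fails at s2, so \Box s is false at s1.
      At s1: \Box q requires q at every successor {s2, s3, s6}.
        q fails at s2, so \Box q is false at s1.

No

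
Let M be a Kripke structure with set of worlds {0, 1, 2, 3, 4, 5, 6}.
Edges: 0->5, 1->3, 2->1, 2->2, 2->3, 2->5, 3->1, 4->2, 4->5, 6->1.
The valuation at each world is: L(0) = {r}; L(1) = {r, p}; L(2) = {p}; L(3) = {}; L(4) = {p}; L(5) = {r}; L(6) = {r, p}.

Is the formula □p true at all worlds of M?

Let φ = □p. Evaluate φ at each world:
  0 (successors {5}): φ is false.
  1 (successors {3}): φ is false.
  2 (successors {1, 2, 3, 5}): φ is false.
  3 (successors {1}): φ is true.
  4 (successors {2, 5}): φ is false.
  5 (successors ∅): φ is true.
  6 (successors {1}): φ is true.
Detail at 0 (counterexample):
  At 0: □p requires p at every successor {5}.
    p fails at 5, so □p is false at 0.

No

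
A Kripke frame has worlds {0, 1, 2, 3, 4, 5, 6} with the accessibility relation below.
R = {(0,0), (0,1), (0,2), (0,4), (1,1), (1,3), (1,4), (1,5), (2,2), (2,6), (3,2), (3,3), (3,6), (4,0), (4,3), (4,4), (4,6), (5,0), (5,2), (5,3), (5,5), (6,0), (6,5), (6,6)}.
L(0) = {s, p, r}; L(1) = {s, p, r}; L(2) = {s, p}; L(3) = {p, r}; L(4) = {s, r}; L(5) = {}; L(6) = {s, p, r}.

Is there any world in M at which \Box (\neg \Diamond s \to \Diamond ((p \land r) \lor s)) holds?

Recall that \Box ψ holds at a world iff ψ holds at every accessible world, and \Diamond ψ holds iff ψ holds at some accessible world.
Let φ = \Box (\neg \Diamond s \to \Diamond ((p \land r) \lor s)). Evaluate φ at each world:
  0 (successors {0, 1, 2, 4}): φ is true.
  1 (successors {1, 3, 4, 5}): φ is true.
  2 (successors {2, 6}): φ is true.
  3 (successors {2, 3, 6}): φ is true.
  4 (successors {0, 3, 4, 6}): φ is true.
  5 (successors {0, 2, 3, 5}): φ is true.
  6 (successors {0, 5, 6}): φ is true.
Detail at 0 (witness):
  At 0: \Box (\neg \Diamond s \to \Diamond ((p \land r) \lor s)) requires \neg \Diamond s \to \Diamond ((p \land r) \lor s) at every successor {0, 1, 2, 4}.
    At 0: \neg \Diamond s \to \Diamond ((p \land r) \lor s) is true.
    At 1: \neg \Diamond s \to \Diamond ((p \land r) \lor s) is true.
    At 2: \neg \Diamond s \to \Diamond ((p \land r) \lor s) is true.
    At 4: \neg \Diamond s \to \Diamond ((p \land r) \lor s) is true.
  So \Box (\neg \Diamond s \to \Diamond ((p \land r) \lor s)) is true at 0.

Yes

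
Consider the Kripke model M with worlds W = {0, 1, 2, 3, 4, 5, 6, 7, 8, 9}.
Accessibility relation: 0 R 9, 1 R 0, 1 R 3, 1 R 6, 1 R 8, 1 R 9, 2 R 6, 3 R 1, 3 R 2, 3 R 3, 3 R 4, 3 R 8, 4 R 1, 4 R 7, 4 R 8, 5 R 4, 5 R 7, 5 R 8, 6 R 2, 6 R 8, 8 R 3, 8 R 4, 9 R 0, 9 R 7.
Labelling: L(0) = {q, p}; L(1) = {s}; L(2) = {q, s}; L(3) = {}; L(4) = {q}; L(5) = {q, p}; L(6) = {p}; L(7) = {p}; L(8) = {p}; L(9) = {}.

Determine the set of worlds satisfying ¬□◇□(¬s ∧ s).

1, 2, 3, 4, 5, 6, 8, 9

Let φ = ¬□◇□(¬s ∧ s). Evaluate φ at each world:
  0 (successors {9}): φ is false.
  1 (successors {0, 3, 6, 8, 9}): φ is true.
  2 (successors {6}): φ is true.
  3 (successors {1, 2, 3, 4, 8}): φ is true.
  4 (successors {1, 7, 8}): φ is true.
  5 (successors {4, 7, 8}): φ is true.
  6 (successors {2, 8}): φ is true.
  7 (successors ∅): φ is false.
  8 (successors {3, 4}): φ is true.
  9 (successors {0, 7}): φ is true.
For instance, at 9:
  At 9: □◇□(¬s ∧ s) is false, so ¬□◇□(¬s ∧ s) is true.
    At 9: □◇□(¬s ∧ s) requires ◇□(¬s ∧ s) at every successor {0, 7}.
      ◇□(¬s ∧ s) fails at 0, so □◇□(¬s ∧ s) is false at 9.
Satisfying worlds: {1, 2, 3, 4, 5, 6, 8, 9}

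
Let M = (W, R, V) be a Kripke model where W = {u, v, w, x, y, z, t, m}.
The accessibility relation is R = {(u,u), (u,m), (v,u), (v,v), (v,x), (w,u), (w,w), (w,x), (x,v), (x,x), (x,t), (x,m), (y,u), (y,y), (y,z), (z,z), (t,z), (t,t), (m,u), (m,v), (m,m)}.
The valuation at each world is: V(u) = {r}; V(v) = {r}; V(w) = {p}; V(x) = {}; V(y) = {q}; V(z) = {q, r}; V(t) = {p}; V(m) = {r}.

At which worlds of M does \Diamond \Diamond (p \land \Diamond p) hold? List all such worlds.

Let φ = \Diamond \Diamond (p \land \Diamond p). Evaluate φ at each world:
  u (successors {u, m}): φ is false.
  v (successors {u, v, x}): φ is true.
  w (successors {u, w, x}): φ is true.
  x (successors {v, x, t, m}): φ is true.
  y (successors {u, y, z}): φ is false.
  z (successors {z}): φ is false.
  t (successors {z, t}): φ is true.
  m (successors {u, v, m}): φ is false.
For instance, at v:
  At v: \Diamond \Diamond (p \land \Diamond p) requires \Diamond (p \land \Diamond p) at some successor in {u, v, x}.
    \Diamond (p \land \Diamond p) holds at x, so \Diamond \Diamond (p \land \Diamond p) is true at v.
      At x: \Diamond (p \land \Diamond p) requires p \land \Diamond p at some successor in {v, x, t, m}.
        p \land \Diamond p holds at t, so \Diamond (p \land \Diamond p) is true at x.
Satisfying worlds: {v, w, x, t}

v, w, x, t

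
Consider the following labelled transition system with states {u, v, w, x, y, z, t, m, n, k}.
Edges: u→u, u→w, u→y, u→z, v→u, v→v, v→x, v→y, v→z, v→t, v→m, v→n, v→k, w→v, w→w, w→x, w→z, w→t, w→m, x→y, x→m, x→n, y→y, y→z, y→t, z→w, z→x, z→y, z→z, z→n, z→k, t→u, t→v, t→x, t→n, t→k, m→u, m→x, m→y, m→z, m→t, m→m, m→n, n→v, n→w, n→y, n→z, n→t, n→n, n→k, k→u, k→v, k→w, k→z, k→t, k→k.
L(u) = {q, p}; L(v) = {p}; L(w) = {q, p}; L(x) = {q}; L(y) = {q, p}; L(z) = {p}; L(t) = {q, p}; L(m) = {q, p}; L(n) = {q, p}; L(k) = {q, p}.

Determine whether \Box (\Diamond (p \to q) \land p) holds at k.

Recall that \Box ψ holds at a world iff ψ holds at every accessible world, and \Diamond ψ holds iff ψ holds at some accessible world.
At k: \Box (\Diamond (p \to q) \land p) requires \Diamond (p \to q) \land p at every successor {u, v, w, z, t, k}.
  At u: \Diamond (p \to q) \land p is true.
  At v: \Diamond (p \to q) \land p is true.
  At w: \Diamond (p \to q) \land p is true.
  At z: \Diamond (p \to q) \land p is true.
  At t: \Diamond (p \to q) \land p is true.
  At k: \Diamond (p \to q) \land p is true.
So \Box (\Diamond (p \to q) \land p) is true at k.

Yes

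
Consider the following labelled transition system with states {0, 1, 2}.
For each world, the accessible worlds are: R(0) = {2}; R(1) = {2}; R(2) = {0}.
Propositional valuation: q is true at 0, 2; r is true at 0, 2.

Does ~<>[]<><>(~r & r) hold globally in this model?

Let φ = ~<>[]<><>(~r & r). Evaluate φ at each world:
  0 (successors {2}): φ is true.
  1 (successors {2}): φ is true.
  2 (successors {0}): φ is true.
For instance, at 1:
  At 1: <>[]<><>(~r & r) is false, so ~<>[]<><>(~r & r) is true.
    At 1: <>[]<><>(~r & r) requires []<><>(~r & r) at some successor in {2}.
      At 2: []<><>(~r & r) is false.
    So <>[]<><>(~r & r) is false at 1.

Yes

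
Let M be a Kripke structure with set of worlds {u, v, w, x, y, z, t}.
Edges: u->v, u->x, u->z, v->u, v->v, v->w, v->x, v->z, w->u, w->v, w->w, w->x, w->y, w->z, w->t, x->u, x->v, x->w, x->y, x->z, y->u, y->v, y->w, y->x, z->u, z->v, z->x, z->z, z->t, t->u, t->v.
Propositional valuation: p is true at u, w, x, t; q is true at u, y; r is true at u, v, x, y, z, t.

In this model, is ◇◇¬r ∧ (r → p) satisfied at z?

No

At z: ◇◇¬r is true, r → p is false, so ◇◇¬r ∧ (r → p) is false.
  At z: ◇◇¬r requires ◇¬r at some successor in {u, v, x, z, t}.
    ◇¬r holds at v, so ◇◇¬r is true at z.
      At v: ◇¬r requires ¬r at some successor in {u, v, w, x, z}.
        ¬r holds at w, so ◇¬r is true at v.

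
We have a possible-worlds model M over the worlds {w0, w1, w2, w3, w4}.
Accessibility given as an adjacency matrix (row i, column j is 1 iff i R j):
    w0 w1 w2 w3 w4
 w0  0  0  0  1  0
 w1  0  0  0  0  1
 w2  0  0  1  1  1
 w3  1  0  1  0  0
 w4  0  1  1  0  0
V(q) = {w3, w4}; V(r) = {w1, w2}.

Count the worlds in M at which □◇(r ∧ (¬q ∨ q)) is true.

Recall that □ψ holds at a world iff ψ holds at every accessible world, and ◇ψ holds iff ψ holds at some accessible world.
Let φ = □◇(r ∧ (¬q ∨ q)). Evaluate φ at each world:
  w0 (successors {w3}): φ is true.
  w1 (successors {w4}): φ is true.
  w2 (successors {w2, w3, w4}): φ is true.
  w3 (successors {w0, w2}): φ is false.
  w4 (successors {w1, w2}): φ is false.
For instance, at w2:
  At w2: □◇(r ∧ (¬q ∨ q)) requires ◇(r ∧ (¬q ∨ q)) at every successor {w2, w3, w4}.
      At w2: ◇(r ∧ (¬q ∨ q)) requires r ∧ (¬q ∨ q) at some successor in {w2, w3, w4}.
        r ∧ (¬q ∨ q) holds at w2, so ◇(r ∧ (¬q ∨ q)) is true at w2.
      At w3: ◇(r ∧ (¬q ∨ q)) requires r ∧ (¬q ∨ q) at some successor in {w0, w2}.
        r ∧ (¬q ∨ q) holds at w2, so ◇(r ∧ (¬q ∨ q)) is true at w3.
      At w4: ◇(r ∧ (¬q ∨ q)) requires r ∧ (¬q ∨ q) at some successor in {w1, w2}.
        r ∧ (¬q ∨ q) holds at w1, so ◇(r ∧ (¬q ∨ q)) is true at w4.
  So □◇(r ∧ (¬q ∨ q)) is true at w2.
Satisfying worlds: {w0, w1, w2}

3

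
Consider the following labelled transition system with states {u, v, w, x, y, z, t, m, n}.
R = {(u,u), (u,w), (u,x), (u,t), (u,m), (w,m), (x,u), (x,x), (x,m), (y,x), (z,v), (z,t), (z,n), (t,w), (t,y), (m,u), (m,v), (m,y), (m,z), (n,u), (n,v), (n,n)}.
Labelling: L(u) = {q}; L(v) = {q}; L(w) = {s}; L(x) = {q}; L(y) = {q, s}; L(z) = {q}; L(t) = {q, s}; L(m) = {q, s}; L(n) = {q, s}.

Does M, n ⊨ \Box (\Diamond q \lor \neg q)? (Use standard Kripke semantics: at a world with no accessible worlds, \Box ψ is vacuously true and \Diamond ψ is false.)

At n: \Box (\Diamond q \lor \neg q) requires \Diamond q \lor \neg q at every successor {u, v, n}.
  \Diamond q \lor \neg q fails at v, so \Box (\Diamond q \lor \neg q) is false at n.
    At v: \Diamond q is false, \neg q is false, so \Diamond q \lor \neg q is false.
      At v: no accessible worlds, so \Diamond q is false.

No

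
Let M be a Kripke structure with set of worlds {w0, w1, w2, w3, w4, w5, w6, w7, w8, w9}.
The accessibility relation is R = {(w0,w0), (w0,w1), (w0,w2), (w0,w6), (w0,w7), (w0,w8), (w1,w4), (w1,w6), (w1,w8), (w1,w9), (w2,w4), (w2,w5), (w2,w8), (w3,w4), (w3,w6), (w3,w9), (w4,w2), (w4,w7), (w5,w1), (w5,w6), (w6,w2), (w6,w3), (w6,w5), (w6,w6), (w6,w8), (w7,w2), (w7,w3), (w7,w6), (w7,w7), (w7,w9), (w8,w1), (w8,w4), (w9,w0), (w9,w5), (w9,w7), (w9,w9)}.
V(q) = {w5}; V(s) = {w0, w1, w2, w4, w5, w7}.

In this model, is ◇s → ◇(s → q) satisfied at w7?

Yes

Recall that ◇ψ holds at a world iff ψ holds at some accessible world.
At w7: ◇s is true, ◇(s → q) is true, so ◇s → ◇(s → q) is true.
  At w7: ◇s requires s at some successor in {w2, w3, w6, w7, w9}.
    s holds at w2, so ◇s is true at w7.
  At w7: ◇(s → q) requires s → q at some successor in {w2, w3, w6, w7, w9}.
    s → q holds at w3, so ◇(s → q) is true at w7.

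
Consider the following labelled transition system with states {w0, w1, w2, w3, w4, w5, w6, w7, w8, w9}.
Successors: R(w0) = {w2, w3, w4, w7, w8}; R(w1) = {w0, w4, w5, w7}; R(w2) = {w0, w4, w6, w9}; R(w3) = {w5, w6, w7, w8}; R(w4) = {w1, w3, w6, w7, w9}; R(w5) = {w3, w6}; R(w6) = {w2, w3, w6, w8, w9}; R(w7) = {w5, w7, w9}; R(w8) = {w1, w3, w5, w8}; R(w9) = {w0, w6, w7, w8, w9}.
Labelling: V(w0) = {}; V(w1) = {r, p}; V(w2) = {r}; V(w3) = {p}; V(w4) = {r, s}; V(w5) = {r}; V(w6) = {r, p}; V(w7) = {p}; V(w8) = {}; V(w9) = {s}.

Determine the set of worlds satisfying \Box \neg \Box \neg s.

w2

Let φ = \Box \neg \Box \neg s. Evaluate φ at each world:
  w0 (successors {w2, w3, w4, w7, w8}): φ is false.
  w1 (successors {w0, w4, w5, w7}): φ is false.
  w2 (successors {w0, w4, w6, w9}): φ is true.
  w3 (successors {w5, w6, w7, w8}): φ is false.
  w4 (successors {w1, w3, w6, w7, w9}): φ is false.
  w5 (successors {w3, w6}): φ is false.
  w6 (successors {w2, w3, w6, w8, w9}): φ is false.
  w7 (successors {w5, w7, w9}): φ is false.
  w8 (successors {w1, w3, w5, w8}): φ is false.
  w9 (successors {w0, w6, w7, w8, w9}): φ is false.
For instance, at w0:
  At w0: \Box \neg \Box \neg s requires \neg \Box \neg s at every successor {w2, w3, w4, w7, w8}.
    \neg \Box \neg s fails at w3, so \Box \neg \Box \neg s is false at w0.
      At w3: \Box \neg s is true, so \neg \Box \neg s is false.
Satisfying worlds: {w2}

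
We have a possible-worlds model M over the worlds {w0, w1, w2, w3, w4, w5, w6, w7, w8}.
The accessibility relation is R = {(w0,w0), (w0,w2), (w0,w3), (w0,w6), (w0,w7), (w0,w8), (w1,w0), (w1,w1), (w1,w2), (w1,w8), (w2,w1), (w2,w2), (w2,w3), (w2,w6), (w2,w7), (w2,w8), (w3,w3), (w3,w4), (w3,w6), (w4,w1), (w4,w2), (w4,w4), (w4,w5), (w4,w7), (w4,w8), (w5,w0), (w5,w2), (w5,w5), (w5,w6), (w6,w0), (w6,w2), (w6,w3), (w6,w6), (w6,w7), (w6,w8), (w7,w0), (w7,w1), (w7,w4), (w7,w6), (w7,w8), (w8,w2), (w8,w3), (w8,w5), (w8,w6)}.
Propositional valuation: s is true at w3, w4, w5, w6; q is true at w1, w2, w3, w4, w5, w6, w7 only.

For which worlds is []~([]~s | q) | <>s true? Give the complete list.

Let φ = []~([]~s | q) | <>s. Evaluate φ at each world:
  w0 (successors {w0, w2, w3, w6, w7, w8}): φ is true.
  w1 (successors {w0, w1, w2, w8}): φ is false.
  w2 (successors {w1, w2, w3, w6, w7, w8}): φ is true.
  w3 (successors {w3, w4, w6}): φ is true.
  w4 (successors {w1, w2, w4, w5, w7, w8}): φ is true.
  w5 (successors {w0, w2, w5, w6}): φ is true.
  w6 (successors {w0, w2, w3, w6, w7, w8}): φ is true.
  w7 (successors {w0, w1, w4, w6, w8}): φ is true.
  w8 (successors {w2, w3, w5, w6}): φ is true.
For instance, at w6:
  At w6: []~([]~s | q) is false, <>s is true, so []~([]~s | q) | <>s is true.
    At w6: []~([]~s | q) requires ~([]~s | q) at every successor {w0, w2, w3, w6, w7, w8}.
      ~([]~s | q) fails at w2, so []~([]~s | q) is false at w6.
    At w6: <>s requires s at some successor in {w0, w2, w3, w6, w7, w8}.
      s holds at w3, so <>s is true at w6.
Satisfying worlds: {w0, w2, w3, w4, w5, w6, w7, w8}

w0, w2, w3, w4, w5, w6, w7, w8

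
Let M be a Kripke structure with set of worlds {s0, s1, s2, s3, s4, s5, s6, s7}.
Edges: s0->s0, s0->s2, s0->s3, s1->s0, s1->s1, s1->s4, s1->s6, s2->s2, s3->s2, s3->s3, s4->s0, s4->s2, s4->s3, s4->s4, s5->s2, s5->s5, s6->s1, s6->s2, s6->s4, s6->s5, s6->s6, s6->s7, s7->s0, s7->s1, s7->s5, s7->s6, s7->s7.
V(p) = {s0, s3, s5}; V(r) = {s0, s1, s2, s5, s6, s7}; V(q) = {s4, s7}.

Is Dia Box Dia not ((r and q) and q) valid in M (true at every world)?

Let φ = Dia Box Dia not ((r and q) and q). Evaluate φ at each world:
  s0 (successors {s0, s2, s3}): φ is true.
  s1 (successors {s0, s1, s4, s6}): φ is true.
  s2 (successors {s2}): φ is true.
  s3 (successors {s2, s3}): φ is true.
  s4 (successors {s0, s2, s3, s4}): φ is true.
  s5 (successors {s2, s5}): φ is true.
  s6 (successors {s1, s2, s4, s5, s6, s7}): φ is true.
  s7 (successors {s0, s1, s5, s6, s7}): φ is true.
For instance, at s4:
  At s4: Dia Box Dia not ((r and q) and q) requires Box Dia not ((r and q) and q) at some successor in {s0, s2, s3, s4}.
    Box Dia not ((r and q) and q) holds at s0, so Dia Box Dia not ((r and q) and q) is true at s4.
      At s0: Box Dia not ((r and q) and q) requires Dia not ((r and q) and q) at every successor {s0, s2, s3}.
        At s0: Dia not ((r and q) and q) is true.
        At s2: Dia not ((r and q) and q) is true.
        At s3: Dia not ((r and q) and q) is true.
      So Box Dia not ((r and q) and q) is true at s0.

Yes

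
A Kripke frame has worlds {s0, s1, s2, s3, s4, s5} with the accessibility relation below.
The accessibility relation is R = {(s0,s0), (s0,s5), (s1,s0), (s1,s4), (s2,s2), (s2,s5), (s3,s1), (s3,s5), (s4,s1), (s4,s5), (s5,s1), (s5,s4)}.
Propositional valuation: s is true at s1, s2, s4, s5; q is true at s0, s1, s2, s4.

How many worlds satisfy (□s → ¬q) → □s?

Let φ = (□s → ¬q) → □s. Evaluate φ at each world:
  s0 (successors {s0, s5}): φ is false.
  s1 (successors {s0, s4}): φ is false.
  s2 (successors {s2, s5}): φ is true.
  s3 (successors {s1, s5}): φ is true.
  s4 (successors {s1, s5}): φ is true.
  s5 (successors {s1, s4}): φ is true.
For instance, at s1:
  At s1: □s → ¬q is true, □s is false, so (□s → ¬q) → □s is false.
    At s1: □s is false, ¬q is false, so □s → ¬q is true.
      At s1: □s requires s at every successor {s0, s4}.
        s fails at s0, so □s is false at s1.
    At s1: □s requires s at every successor {s0, s4}.
      s fails at s0, so □s is false at s1.
Satisfying worlds: {s2, s3, s4, s5}

4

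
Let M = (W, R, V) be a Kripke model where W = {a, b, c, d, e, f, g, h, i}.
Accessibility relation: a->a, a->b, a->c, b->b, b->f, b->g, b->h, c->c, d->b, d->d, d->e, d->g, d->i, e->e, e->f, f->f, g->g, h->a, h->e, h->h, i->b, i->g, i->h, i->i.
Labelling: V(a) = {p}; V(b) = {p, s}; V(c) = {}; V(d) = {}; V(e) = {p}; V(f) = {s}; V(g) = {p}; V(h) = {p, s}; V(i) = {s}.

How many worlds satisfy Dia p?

Let φ = Dia p. Evaluate φ at each world:
  a (successors {a, b, c}): φ is true.
  b (successors {b, f, g, h}): φ is true.
  c (successors {c}): φ is false.
  d (successors {b, d, e, g, i}): φ is true.
  e (successors {e, f}): φ is true.
  f (successors {f}): φ is false.
  g (successors {g}): φ is true.
  h (successors {a, e, h}): φ is true.
  i (successors {b, g, h, i}): φ is true.
For instance, at h:
  At h: Dia p requires p at some successor in {a, e, h}.
    p holds at a, so Dia p is true at h.
Satisfying worlds: {a, b, d, e, g, h, i}

7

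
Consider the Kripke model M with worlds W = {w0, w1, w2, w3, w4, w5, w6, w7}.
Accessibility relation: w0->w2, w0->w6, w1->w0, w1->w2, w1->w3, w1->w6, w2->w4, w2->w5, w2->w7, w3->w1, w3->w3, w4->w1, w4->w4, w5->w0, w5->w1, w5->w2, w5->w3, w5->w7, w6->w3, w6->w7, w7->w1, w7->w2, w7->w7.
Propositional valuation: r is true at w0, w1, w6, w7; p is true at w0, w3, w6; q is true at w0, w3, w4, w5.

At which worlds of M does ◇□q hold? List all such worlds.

none

Let φ = ◇□q. Evaluate φ at each world:
  w0 (successors {w2, w6}): φ is false.
  w1 (successors {w0, w2, w3, w6}): φ is false.
  w2 (successors {w4, w5, w7}): φ is false.
  w3 (successors {w1, w3}): φ is false.
  w4 (successors {w1, w4}): φ is false.
  w5 (successors {w0, w1, w2, w3, w7}): φ is false.
  w6 (successors {w3, w7}): φ is false.
  w7 (successors {w1, w2, w7}): φ is false.
For instance, at w2:
  At w2: ◇□q requires □q at some successor in {w4, w5, w7}.
    At w4: □q is false.
    At w5: □q is false.
    At w7: □q is false.
  So ◇□q is false at w2.
Satisfying worlds: none.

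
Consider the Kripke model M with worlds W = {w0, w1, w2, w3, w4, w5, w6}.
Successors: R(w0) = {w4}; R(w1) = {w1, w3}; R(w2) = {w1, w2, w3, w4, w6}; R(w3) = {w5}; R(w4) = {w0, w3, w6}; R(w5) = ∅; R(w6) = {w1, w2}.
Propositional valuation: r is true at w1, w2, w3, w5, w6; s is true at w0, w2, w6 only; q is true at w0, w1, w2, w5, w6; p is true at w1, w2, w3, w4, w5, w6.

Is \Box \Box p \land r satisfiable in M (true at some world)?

Let φ = \Box \Box p \land r. Evaluate φ at each world:
  w0 (successors {w4}): φ is false.
  w1 (successors {w1, w3}): φ is true.
  w2 (successors {w1, w2, w3, w4, w6}): φ is false.
  w3 (successors {w5}): φ is true.
  w4 (successors {w0, w3, w6}): φ is false.
  w5 (successors ∅): φ is true.
  w6 (successors {w1, w2}): φ is true.
Detail at w1 (witness):
  At w1: \Box \Box p is true, r is true, so \Box \Box p \land r is true.
    At w1: \Box \Box p requires \Box p at every successor {w1, w3}.
      At w1: \Box p is true.
      At w3: \Box p is true.
    So \Box \Box p is true at w1.

Yes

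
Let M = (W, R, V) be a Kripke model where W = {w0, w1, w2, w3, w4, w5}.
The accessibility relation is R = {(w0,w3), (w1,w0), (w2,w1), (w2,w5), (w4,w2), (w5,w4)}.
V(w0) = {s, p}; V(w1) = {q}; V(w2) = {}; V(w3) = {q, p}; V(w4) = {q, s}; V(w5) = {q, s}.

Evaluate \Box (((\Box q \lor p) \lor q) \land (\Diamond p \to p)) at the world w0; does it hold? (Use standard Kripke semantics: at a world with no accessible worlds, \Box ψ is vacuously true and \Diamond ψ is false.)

Yes

At w0: \Box (((\Box q \lor p) \lor q) \land (\Diamond p \to p)) requires ((\Box q \lor p) \lor q) \land (\Diamond p \to p) at every successor {w3}.
    At w3: (\Box q \lor p) \lor q is true, \Diamond p \to p is true, so ((\Box q \lor p) \lor q) \land (\Diamond p \to p) is true.
      At w3: \Box q \lor p is true, q is true, so (\Box q \lor p) \lor q is true.
      At w3: \Diamond p is false, p is true, so \Diamond p \to p is true.
So \Box (((\Box q \lor p) \lor q) \land (\Diamond p \to p)) is true at w0.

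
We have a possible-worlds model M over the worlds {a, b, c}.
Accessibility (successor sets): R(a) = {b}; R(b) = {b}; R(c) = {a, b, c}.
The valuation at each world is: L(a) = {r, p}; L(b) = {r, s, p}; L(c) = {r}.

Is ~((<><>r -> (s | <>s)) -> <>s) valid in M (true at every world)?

No

Let φ = ~((<><>r -> (s | <>s)) -> <>s). Evaluate φ at each world:
  a (successors {b}): φ is false.
  b (successors {b}): φ is false.
  c (successors {a, b, c}): φ is false.
Detail at a (counterexample):
  At a: (<><>r -> (s | <>s)) -> <>s is true, so ~((<><>r -> (s | <>s)) -> <>s) is false.
    At a: <><>r -> (s | <>s) is true, <>s is true, so (<><>r -> (s | <>s)) -> <>s is true.
      At a: <><>r is true, s | <>s is true, so <><>r -> (s | <>s) is true.
      At a: <>s requires s at some successor in {b}.
        s holds at b, so <>s is true at a.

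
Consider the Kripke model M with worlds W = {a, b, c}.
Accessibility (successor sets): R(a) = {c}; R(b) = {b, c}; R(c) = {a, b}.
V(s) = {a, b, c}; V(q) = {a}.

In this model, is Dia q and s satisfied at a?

No

At a: Dia q is false, s is true, so Dia q and s is false.
  At a: Dia q requires q at some successor in {c}.
    At c: q is false.
  So Dia q is false at a.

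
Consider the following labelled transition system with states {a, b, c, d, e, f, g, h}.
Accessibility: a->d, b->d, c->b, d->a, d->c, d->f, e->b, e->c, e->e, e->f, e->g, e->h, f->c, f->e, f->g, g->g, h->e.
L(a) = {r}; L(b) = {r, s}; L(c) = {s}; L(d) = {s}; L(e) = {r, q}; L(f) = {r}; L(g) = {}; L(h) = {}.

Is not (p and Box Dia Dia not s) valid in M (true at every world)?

Yes

Recall that Box ψ holds at a world iff ψ holds at every accessible world, and Dia ψ holds iff ψ holds at some accessible world.
Let φ = not (p and Box Dia Dia not s). Evaluate φ at each world:
  a (successors {d}): φ is true.
  b (successors {d}): φ is true.
  c (successors {b}): φ is true.
  d (successors {a, c, f}): φ is true.
  e (successors {b, c, e, f, g, h}): φ is true.
  f (successors {c, e, g}): φ is true.
  g (successors {g}): φ is true.
  h (successors {e}): φ is true.
For instance, at f:
  At f: p and Box Dia Dia not s is false, so not (p and Box Dia Dia not s) is true.
    At f: p is false, Box Dia Dia not s is false, so p and Box Dia Dia not s is false.
      At f: Box Dia Dia not s requires Dia Dia not s at every successor {c, e, g}.
        Dia Dia not s fails at c, so Box Dia Dia not s is false at f.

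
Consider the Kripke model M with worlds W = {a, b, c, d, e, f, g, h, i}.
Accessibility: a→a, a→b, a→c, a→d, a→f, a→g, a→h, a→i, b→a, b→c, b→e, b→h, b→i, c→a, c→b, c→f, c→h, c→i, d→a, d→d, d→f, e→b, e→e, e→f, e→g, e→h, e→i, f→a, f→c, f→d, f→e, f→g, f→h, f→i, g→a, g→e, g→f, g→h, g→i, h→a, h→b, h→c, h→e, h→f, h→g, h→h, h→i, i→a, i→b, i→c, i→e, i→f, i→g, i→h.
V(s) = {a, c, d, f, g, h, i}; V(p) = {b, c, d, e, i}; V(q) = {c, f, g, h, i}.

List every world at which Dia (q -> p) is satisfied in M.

Let φ = Dia (q -> p). Evaluate φ at each world:
  a (successors {a, b, c, d, f, g, h, i}): φ is true.
  b (successors {a, c, e, h, i}): φ is true.
  c (successors {a, b, f, h, i}): φ is true.
  d (successors {a, d, f}): φ is true.
  e (successors {b, e, f, g, h, i}): φ is true.
  f (successors {a, c, d, e, g, h, i}): φ is true.
  g (successors {a, e, f, h, i}): φ is true.
  h (successors {a, b, c, e, f, g, h, i}): φ is true.
  i (successors {a, b, c, e, f, g, h}): φ is true.
For instance, at e:
  At e: Dia (q -> p) requires q -> p at some successor in {b, e, f, g, h, i}.
    q -> p holds at b, so Dia (q -> p) is true at e.
Satisfying worlds: {a, b, c, d, e, f, g, h, i}

a, b, c, d, e, f, g, h, i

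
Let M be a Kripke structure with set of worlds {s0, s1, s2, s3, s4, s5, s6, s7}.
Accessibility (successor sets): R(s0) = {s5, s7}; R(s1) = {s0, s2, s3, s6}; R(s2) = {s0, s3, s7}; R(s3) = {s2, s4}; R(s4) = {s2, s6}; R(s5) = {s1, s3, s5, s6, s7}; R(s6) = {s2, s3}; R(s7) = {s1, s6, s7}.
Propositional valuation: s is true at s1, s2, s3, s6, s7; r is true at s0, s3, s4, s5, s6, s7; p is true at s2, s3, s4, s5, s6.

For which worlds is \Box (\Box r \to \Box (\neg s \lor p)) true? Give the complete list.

Let φ = \Box (\Box r \to \Box (\neg s \lor p)). Evaluate φ at each world:
  s0 (successors {s5, s7}): φ is true.
  s1 (successors {s0, s2, s3, s6}): φ is false.
  s2 (successors {s0, s3, s7}): φ is false.
  s3 (successors {s2, s4}): φ is false.
  s4 (successors {s2, s6}): φ is false.
  s5 (successors {s1, s3, s5, s6, s7}): φ is true.
  s6 (successors {s2, s3}): φ is false.
  s7 (successors {s1, s6, s7}): φ is true.
For instance, at s7:
  At s7: \Box (\Box r \to \Box (\neg s \lor p)) requires \Box r \to \Box (\neg s \lor p) at every successor {s1, s6, s7}.
      At s1: \Box r is false, \Box (\neg s \lor p) is true, so \Box r \to \Box (\neg s \lor p) is true.
      At s6: \Box r is false, \Box (\neg s \lor p) is true, so \Box r \to \Box (\neg s \lor p) is true.
      At s7: \Box r is false, \Box (\neg s \lor p) is false, so \Box r \to \Box (\neg s \lor p) is true.
  So \Box (\Box r \to \Box (\neg s \lor p)) is true at s7.
Satisfying worlds: {s0, s5, s7}

s0, s5, s7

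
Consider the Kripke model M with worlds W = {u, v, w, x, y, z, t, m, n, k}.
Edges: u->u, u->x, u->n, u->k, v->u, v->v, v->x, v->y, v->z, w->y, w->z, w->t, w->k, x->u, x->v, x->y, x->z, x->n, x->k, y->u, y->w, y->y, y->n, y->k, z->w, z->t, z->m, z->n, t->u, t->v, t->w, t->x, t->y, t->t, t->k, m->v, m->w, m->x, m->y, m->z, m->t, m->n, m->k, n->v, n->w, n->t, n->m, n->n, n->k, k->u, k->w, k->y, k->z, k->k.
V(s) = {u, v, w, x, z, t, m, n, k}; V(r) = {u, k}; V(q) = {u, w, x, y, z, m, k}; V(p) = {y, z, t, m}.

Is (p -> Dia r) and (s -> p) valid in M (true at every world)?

No

Let φ = (p -> Dia r) and (s -> p). Evaluate φ at each world:
  u (successors {u, x, n, k}): φ is false.
  v (successors {u, v, x, y, z}): φ is false.
  w (successors {y, z, t, k}): φ is false.
  x (successors {u, v, y, z, n, k}): φ is false.
  y (successors {u, w, y, n, k}): φ is true.
  z (successors {w, t, m, n}): φ is false.
  t (successors {u, v, w, x, y, t, k}): φ is true.
  m (successors {v, w, x, y, z, t, n, k}): φ is true.
  n (successors {v, w, t, m, n, k}): φ is false.
  k (successors {u, w, y, z, k}): φ is false.
Detail at u (counterexample):
  At u: p -> Dia r is true, s -> p is false, so (p -> Dia r) and (s -> p) is false.
    At u: p is false, Dia r is true, so p -> Dia r is true.
      At u: Dia r requires r at some successor in {u, x, n, k}.
        r holds at u, so Dia r is true at u.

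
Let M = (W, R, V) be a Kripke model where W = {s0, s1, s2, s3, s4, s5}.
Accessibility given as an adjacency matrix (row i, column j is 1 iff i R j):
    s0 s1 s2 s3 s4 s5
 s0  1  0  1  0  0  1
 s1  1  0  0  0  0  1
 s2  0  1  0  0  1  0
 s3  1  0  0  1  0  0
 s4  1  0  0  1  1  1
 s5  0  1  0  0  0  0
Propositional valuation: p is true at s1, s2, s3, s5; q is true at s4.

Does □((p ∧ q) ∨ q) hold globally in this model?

Let φ = □((p ∧ q) ∨ q). Evaluate φ at each world:
  s0 (successors {s0, s2, s5}): φ is false.
  s1 (successors {s0, s5}): φ is false.
  s2 (successors {s1, s4}): φ is false.
  s3 (successors {s0, s3}): φ is false.
  s4 (successors {s0, s3, s4, s5}): φ is false.
  s5 (successors {s1}): φ is false.
Detail at s0 (counterexample):
  At s0: □((p ∧ q) ∨ q) requires (p ∧ q) ∨ q at every successor {s0, s2, s5}.
    (p ∧ q) ∨ q fails at s0, so □((p ∧ q) ∨ q) is false at s0.

No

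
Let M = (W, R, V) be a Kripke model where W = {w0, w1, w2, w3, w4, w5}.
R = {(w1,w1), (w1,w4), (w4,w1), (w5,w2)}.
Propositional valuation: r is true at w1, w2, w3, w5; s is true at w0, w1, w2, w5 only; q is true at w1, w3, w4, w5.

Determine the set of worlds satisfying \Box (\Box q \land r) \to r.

w1, w2, w3, w5

Let φ = \Box (\Box q \land r) \to r. Evaluate φ at each world:
  w0 (successors ∅): φ is false.
  w1 (successors {w1, w4}): φ is true.
  w2 (successors ∅): φ is true.
  w3 (successors ∅): φ is true.
  w4 (successors {w1}): φ is false.
  w5 (successors {w2}): φ is true.
For instance, at w5:
  At w5: \Box (\Box q \land r) is true, r is true, so \Box (\Box q \land r) \to r is true.
    At w5: \Box (\Box q \land r) requires \Box q \land r at every successor {w2}.
      At w2: \Box q \land r is true.
    So \Box (\Box q \land r) is true at w5.
Satisfying worlds: {w1, w2, w3, w5}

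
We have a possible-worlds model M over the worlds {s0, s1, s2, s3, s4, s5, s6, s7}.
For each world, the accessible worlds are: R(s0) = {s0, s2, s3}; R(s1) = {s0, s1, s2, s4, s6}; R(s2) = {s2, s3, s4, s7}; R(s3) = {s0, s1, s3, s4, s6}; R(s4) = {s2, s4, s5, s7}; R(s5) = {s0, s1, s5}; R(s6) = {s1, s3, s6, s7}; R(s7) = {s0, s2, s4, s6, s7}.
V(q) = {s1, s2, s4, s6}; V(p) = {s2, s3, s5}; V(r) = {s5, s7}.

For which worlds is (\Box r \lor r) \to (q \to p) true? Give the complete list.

Let φ = (\Box r \lor r) \to (q \to p). Evaluate φ at each world:
  s0 (successors {s0, s2, s3}): φ is true.
  s1 (successors {s0, s1, s2, s4, s6}): φ is true.
  s2 (successors {s2, s3, s4, s7}): φ is true.
  s3 (successors {s0, s1, s3, s4, s6}): φ is true.
  s4 (successors {s2, s4, s5, s7}): φ is true.
  s5 (successors {s0, s1, s5}): φ is true.
  s6 (successors {s1, s3, s6, s7}): φ is true.
  s7 (successors {s0, s2, s4, s6, s7}): φ is true.
For instance, at s7:
  At s7: \Box r \lor r is true, q \to p is true, so (\Box r \lor r) \to (q \to p) is true.
    At s7: \Box r is false, r is true, so \Box r \lor r is true.
      At s7: \Box r requires r at every successor {s0, s2, s4, s6, s7}.
        r fails at s0, so \Box r is false at s7.
Satisfying worlds: {s0, s1, s2, s3, s4, s5, s6, s7}

s0, s1, s2, s3, s4, s5, s6, s7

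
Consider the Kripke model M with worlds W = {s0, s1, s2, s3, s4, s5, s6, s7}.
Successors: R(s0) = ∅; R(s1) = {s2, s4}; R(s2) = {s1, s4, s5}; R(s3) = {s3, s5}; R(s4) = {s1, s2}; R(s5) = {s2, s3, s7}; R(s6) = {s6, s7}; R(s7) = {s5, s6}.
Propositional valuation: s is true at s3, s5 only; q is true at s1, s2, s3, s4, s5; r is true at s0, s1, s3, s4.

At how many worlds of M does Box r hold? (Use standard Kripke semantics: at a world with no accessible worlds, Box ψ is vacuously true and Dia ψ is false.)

1

Let φ = Box r. Evaluate φ at each world:
  s0 (successors ∅): φ is true.
  s1 (successors {s2, s4}): φ is false.
  s2 (successors {s1, s4, s5}): φ is false.
  s3 (successors {s3, s5}): φ is false.
  s4 (successors {s1, s2}): φ is false.
  s5 (successors {s2, s3, s7}): φ is false.
  s6 (successors {s6, s7}): φ is false.
  s7 (successors {s5, s6}): φ is false.
For instance, at s5:
  At s5: Box r requires r at every successor {s2, s3, s7}.
    r fails at s2, so Box r is false at s5.
Satisfying worlds: {s0}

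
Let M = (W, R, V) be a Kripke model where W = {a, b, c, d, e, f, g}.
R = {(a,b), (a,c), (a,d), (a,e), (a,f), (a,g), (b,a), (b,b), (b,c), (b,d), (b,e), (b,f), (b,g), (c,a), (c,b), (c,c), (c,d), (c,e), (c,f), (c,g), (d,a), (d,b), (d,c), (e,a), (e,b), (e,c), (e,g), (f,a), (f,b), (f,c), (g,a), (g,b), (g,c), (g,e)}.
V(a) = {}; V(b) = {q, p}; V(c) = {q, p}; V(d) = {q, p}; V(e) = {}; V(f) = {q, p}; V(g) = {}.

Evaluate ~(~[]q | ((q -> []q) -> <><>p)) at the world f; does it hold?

No

At f: ~[]q | ((q -> []q) -> <><>p) is true, so ~(~[]q | ((q -> []q) -> <><>p)) is false.
  At f: ~[]q is true, (q -> []q) -> <><>p is true, so ~[]q | ((q -> []q) -> <><>p) is true.
    At f: []q is false, so ~[]q is true.
      At f: []q requires q at every successor {a, b, c}.
        q fails at a, so []q is false at f.
    At f: q -> []q is false, <><>p is true, so (q -> []q) -> <><>p is true.
      At f: q is true, []q is false, so q -> []q is false.
      At f: <><>p requires <>p at some successor in {a, b, c}.
        <>p holds at a, so <><>p is true at f.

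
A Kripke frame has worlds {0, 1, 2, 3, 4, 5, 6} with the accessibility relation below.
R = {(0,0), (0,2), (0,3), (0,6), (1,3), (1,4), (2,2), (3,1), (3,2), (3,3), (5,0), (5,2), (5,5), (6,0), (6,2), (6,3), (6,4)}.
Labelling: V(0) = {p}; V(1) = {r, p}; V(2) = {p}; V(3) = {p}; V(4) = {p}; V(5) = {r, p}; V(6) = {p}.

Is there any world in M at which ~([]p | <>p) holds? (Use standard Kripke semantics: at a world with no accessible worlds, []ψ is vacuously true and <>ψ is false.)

No

Recall that []ψ holds at a world iff ψ holds at every accessible world, and <>ψ holds iff ψ holds at some accessible world.
Let φ = ~([]p | <>p). Evaluate φ at each world:
  0 (successors {0, 2, 3, 6}): φ is false.
  1 (successors {3, 4}): φ is false.
  2 (successors {2}): φ is false.
  3 (successors {1, 2, 3}): φ is false.
  4 (successors ∅): φ is false.
  5 (successors {0, 2, 5}): φ is false.
  6 (successors {0, 2, 3, 4}): φ is false.
For instance, at 6:
  At 6: []p | <>p is true, so ~([]p | <>p) is false.
    At 6: []p is true, <>p is true, so []p | <>p is true.
      At 6: []p requires p at every successor {0, 2, 3, 4}.
        At 0: p is true.
        At 2: p is true.
        At 3: p is true.
        At 4: p is true.
      So []p is true at 6.
      At 6: <>p requires p at some successor in {0, 2, 3, 4}.
        p holds at 0, so <>p is true at 6.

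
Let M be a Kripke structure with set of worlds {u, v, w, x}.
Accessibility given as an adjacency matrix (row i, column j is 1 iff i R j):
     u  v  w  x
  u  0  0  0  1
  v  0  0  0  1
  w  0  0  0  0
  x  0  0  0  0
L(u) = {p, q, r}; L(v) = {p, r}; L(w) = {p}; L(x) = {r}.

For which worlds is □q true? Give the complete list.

w, x

Let φ = □q. Evaluate φ at each world:
  u (successors {x}): φ is false.
  v (successors {x}): φ is false.
  w (successors ∅): φ is true.
  x (successors ∅): φ is true.
For instance, at u:
  At u: □q requires q at every successor {x}.
    q fails at x, so □q is false at u.
Satisfying worlds: {w, x}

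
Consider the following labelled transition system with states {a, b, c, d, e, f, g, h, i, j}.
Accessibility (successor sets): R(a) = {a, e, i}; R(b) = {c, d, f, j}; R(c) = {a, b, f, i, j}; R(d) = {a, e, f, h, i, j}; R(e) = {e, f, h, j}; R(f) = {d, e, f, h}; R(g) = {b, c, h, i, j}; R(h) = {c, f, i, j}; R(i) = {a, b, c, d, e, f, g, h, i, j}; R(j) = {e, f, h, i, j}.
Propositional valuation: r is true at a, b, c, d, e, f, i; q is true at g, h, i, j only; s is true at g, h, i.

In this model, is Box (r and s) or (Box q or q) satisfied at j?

At j: Box (r and s) is false, Box q or q is true, so Box (r and s) or (Box q or q) is true.
  At j: Box (r and s) requires r and s at every successor {e, f, h, i, j}.
    r and s fails at e, so Box (r and s) is false at j.
  At j: Box q is false, q is true, so Box q or q is true.
    At j: Box q requires q at every successor {e, f, h, i, j}.
      q fails at e, so Box q is false at j.

Yes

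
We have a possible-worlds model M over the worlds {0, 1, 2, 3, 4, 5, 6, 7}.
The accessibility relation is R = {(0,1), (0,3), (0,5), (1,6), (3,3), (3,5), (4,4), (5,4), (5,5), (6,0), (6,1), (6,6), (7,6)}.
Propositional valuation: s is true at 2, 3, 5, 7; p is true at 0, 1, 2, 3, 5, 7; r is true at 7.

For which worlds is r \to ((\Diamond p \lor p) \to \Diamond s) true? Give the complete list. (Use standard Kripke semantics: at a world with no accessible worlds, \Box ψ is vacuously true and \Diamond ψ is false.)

0, 1, 2, 3, 4, 5, 6

Let φ = r \to ((\Diamond p \lor p) \to \Diamond s). Evaluate φ at each world:
  0 (successors {1, 3, 5}): φ is true.
  1 (successors {6}): φ is true.
  2 (successors ∅): φ is true.
  3 (successors {3, 5}): φ is true.
  4 (successors {4}): φ is true.
  5 (successors {4, 5}): φ is true.
  6 (successors {0, 1, 6}): φ is true.
  7 (successors {6}): φ is false.
For instance, at 3:
  At 3: r is false, (\Diamond p \lor p) \to \Diamond s is true, so r \to ((\Diamond p \lor p) \to \Diamond s) is true.
    At 3: \Diamond p \lor p is true, \Diamond s is true, so (\Diamond p \lor p) \to \Diamond s is true.
      At 3: \Diamond p is true, p is true, so \Diamond p \lor p is true.
      At 3: \Diamond s requires s at some successor in {3, 5}.
        s holds at 3, so \Diamond s is true at 3.
Satisfying worlds: {0, 1, 2, 3, 4, 5, 6}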